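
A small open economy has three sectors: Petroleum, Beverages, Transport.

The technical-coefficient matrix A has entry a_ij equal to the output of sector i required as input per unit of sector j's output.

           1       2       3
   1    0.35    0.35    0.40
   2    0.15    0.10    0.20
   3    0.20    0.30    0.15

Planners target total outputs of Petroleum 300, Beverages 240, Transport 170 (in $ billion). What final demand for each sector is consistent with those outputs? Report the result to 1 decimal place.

d_1 = 43.0, d_2 = 137.0, d_3 = 12.5

I − A =
  [   0.65    -0.35    -0.40]
  [  -0.15     0.90    -0.20]
  [  -0.20    -0.30     0.85]
d = (I − A) x:
  d_1 = (+0.65)·300 + (-0.35)·240 + (-0.40)·170 = 43.0
  d_2 = (-0.15)·300 + (+0.90)·240 + (-0.20)·170 = 137.0
  d_3 = (-0.20)·300 + (-0.30)·240 + (+0.85)·170 = 12.5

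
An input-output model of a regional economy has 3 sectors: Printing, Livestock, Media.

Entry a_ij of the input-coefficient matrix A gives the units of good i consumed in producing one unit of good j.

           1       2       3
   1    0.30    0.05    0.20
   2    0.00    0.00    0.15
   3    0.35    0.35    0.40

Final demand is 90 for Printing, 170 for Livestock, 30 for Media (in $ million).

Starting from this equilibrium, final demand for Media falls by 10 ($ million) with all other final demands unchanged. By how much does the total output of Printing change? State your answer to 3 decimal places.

Δx_1 = -6.680

I − A =
  [   0.70    -0.05    -0.20]
  [   0.00     1.00    -0.15]
  [  -0.35    -0.35     0.60]
Cofactors of I−A, C_ij = (−1)^(i+j)·(minor ij) (rows/columns in the sector order above):
  C_11 = (1.00)(0.60) − (-0.15)(-0.35) = 0.5475
  C_12 = −[(0.00)(0.60) − (-0.15)(-0.35)] = 0.0525
  C_13 = (0.00)(-0.35) − (1.00)(-0.35) = 0.3500
  C_21 = −[(-0.05)(0.60) − (-0.20)(-0.35)] = 0.1000
  C_22 = (0.70)(0.60) − (-0.20)(-0.35) = 0.3500
  C_23 = −[(0.70)(-0.35) − (-0.05)(-0.35)] = 0.2625
  C_31 = (-0.05)(-0.15) − (-0.20)(1.00) = 0.2075
  C_32 = −[(0.70)(-0.15) − (-0.20)(0.00)] = 0.1050
  C_33 = (0.70)(1.00) − (-0.05)(0.00) = 0.7000
det(I−A) = Σ_j (I−A)_1j·C_1j = (0.70)(0.5475) + (-0.05)(0.0525) + (-0.20)(0.3500) = 0.310625
adj(I−A) = Cᵀ =
  [ 0.5475   0.1000   0.2075]
  [ 0.0525   0.3500   0.1050]
  [ 0.3500   0.2625   0.7000]
(I − A)⁻¹ = adj(I−A) / det(I−A) ≈
  [   1.7626     0.3219     0.6680]
  [   0.1690     1.1268     0.3380]
  [   1.1268     0.8451     2.2535]
Δx = (I − A)⁻¹ Δd with Δd having -10 in the Media component and 0 elsewhere.
So Δx_1 = L_13 · (-10), where L_13 = adj(I−A)_13 / det(I−A) = 0.2075 / 0.310625.
Δx_1 = 0.2075 × (-10) / 0.310625 = -2.075 / 0.310625 ≈ -6.680.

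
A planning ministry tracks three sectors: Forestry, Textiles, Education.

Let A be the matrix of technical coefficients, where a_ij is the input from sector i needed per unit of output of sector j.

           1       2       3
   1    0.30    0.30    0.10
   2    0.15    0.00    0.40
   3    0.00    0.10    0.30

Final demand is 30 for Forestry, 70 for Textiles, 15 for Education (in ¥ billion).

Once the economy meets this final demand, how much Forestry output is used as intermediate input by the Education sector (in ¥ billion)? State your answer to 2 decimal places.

z_13 = 3.54

I − A =
  [   0.70    -0.30    -0.10]
  [  -0.15     1.00    -0.40]
  [   0.00    -0.10     0.70]
Cofactors of I−A, C_ij = (−1)^(i+j)·(minor ij) (rows/columns in the sector order above):
  C_11 = (1.00)(0.70) − (-0.40)(-0.10) = 0.6600
  C_12 = −[(-0.15)(0.70) − (-0.40)(0.00)] = 0.1050
  C_13 = (-0.15)(-0.10) − (1.00)(0.00) = 0.0150
  C_21 = −[(-0.30)(0.70) − (-0.10)(-0.10)] = 0.2200
  C_22 = (0.70)(0.70) − (-0.10)(0.00) = 0.4900
  C_23 = −[(0.70)(-0.10) − (-0.30)(0.00)] = 0.0700
  C_31 = (-0.30)(-0.40) − (-0.10)(1.00) = 0.2200
  C_32 = −[(0.70)(-0.40) − (-0.10)(-0.15)] = 0.2950
  C_33 = (0.70)(1.00) − (-0.30)(-0.15) = 0.6550
det(I−A) = Σ_j (I−A)_1j·C_1j = (0.70)(0.6600) + (-0.30)(0.1050) + (-0.10)(0.0150) = 0.4290
adj(I−A) = Cᵀ =
  [ 0.6600   0.2200   0.2200]
  [ 0.1050   0.4900   0.2950]
  [ 0.0150   0.0700   0.6550]
(I − A)⁻¹ = adj(I−A) / det(I−A) ≈
  [   1.5385     0.5128     0.5128]
  [   0.2448     1.1422     0.6876]
  [   0.0350     0.1632     1.5268]
First solve x = (I − A)⁻¹ d = adj(I−A)·d / det(I−A); in particular x_3 = (0.0150·30 + 0.0700·70 + 0.6550·15) / 0.4290 = 15.175 / 0.4290 ≈ 35.3730.
Intermediate flow from 1 to 3: z_13 = a_13 · x_3 = 0.10 × 15.175 / 0.4290 = 1.5175 / 0.4290 ≈ 3.54.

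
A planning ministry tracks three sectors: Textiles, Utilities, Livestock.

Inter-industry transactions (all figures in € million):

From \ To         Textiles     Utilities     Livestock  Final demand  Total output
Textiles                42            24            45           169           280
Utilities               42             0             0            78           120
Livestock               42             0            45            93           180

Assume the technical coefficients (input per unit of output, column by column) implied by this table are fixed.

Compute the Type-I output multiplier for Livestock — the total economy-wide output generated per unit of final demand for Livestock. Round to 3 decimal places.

Technical coefficients a_ij = z_ij / X_j:
  a_11 = 42/280 = 0.15, a_21 = 42/280 = 0.15, a_31 = 42/280 = 0.15
  a_12 = 24/120 = 0.20, a_22 = 0/120 = 0.00, a_32 = 0/120 = 0.00
  a_13 = 45/180 = 0.25, a_23 = 0/180 = 0.00, a_33 = 45/180 = 0.25
I − A =
  [   0.85    -0.20    -0.25]
  [  -0.15     1.00     0.00]
  [  -0.15     0.00     0.75]
Cofactors of I−A, C_ij = (−1)^(i+j)·(minor ij) (rows/columns in the sector order above):
  C_11 = (1.00)(0.75) − (0.00)(0.00) = 0.7500
  C_12 = −[(-0.15)(0.75) − (0.00)(-0.15)] = 0.1125
  C_13 = (-0.15)(0.00) − (1.00)(-0.15) = 0.1500
  C_21 = −[(-0.20)(0.75) − (-0.25)(0.00)] = 0.1500
  C_22 = (0.85)(0.75) − (-0.25)(-0.15) = 0.6000
  C_23 = −[(0.85)(0.00) − (-0.20)(-0.15)] = 0.0300
  C_31 = (-0.20)(0.00) − (-0.25)(1.00) = 0.2500
  C_32 = −[(0.85)(0.00) − (-0.25)(-0.15)] = 0.0375
  C_33 = (0.85)(1.00) − (-0.20)(-0.15) = 0.8200
det(I−A) = Σ_j (I−A)_1j·C_1j = (0.85)(0.7500) + (-0.20)(0.1125) + (-0.25)(0.1500) = 0.5775
adj(I−A) = Cᵀ =
  [ 0.7500   0.1500   0.2500]
  [ 0.1125   0.6000   0.0375]
  [ 0.1500   0.0300   0.8200]
(I − A)⁻¹ = adj(I−A) / det(I−A) ≈
  [   1.2987     0.2597     0.4329]
  [   0.1948     1.0390     0.0649]
  [   0.2597     0.0519     1.4199]
The output multiplier for sector j is the column-j sum of the Leontief inverse (I − A)⁻¹ = adj(I−A) / det(I−A).
Column 3 of adj(I−A): (0.2500, 0.0375, 0.8200); det(I−A) = 0.5775.
m_3 = (0.2500 + 0.0375 + 0.8200) / 0.5775 = 1.1075 / 0.5775 ≈ 1.918.

m_3 = 1.918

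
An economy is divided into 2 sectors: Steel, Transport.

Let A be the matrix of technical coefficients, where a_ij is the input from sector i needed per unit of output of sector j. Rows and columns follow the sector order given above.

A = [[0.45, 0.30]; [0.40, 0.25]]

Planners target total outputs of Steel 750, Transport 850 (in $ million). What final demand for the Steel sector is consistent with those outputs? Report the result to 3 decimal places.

d_1 = 157.500

I − A =
  [   0.55    -0.30]
  [  -0.40     0.75]
d = (I − A) x:
  d_1 = (+0.55)·750 + (-0.30)·850 = 157.500
  d_2 = (-0.40)·750 + (+0.75)·850 = 337.500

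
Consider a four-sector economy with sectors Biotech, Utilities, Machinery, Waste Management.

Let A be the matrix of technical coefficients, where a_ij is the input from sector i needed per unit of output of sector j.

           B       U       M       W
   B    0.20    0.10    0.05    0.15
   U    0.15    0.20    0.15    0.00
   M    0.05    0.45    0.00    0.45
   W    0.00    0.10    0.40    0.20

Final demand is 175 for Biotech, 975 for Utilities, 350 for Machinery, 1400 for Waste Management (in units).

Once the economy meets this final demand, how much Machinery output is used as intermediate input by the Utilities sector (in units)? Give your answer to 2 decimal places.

z_MU = 898.06

I − A =
  [   0.80    -0.10    -0.05    -0.15]
  [  -0.15     0.80    -0.15     0.00]
  [  -0.05    -0.45     1.00    -0.45]
  [   0.00    -0.10    -0.40     0.80]
Compute the cofactors C_ij = (−1)^(i+j)·(3×3 minor ij) of I−A; the adjugate is their transpose:
adj(I−A) = Cᵀ =
  [ 0.435250   0.124250   0.094250   0.134625]
  [ 0.099000   0.491000   0.111000   0.081000]
  [ 0.092750   0.328750   0.497750   0.297375]
  [ 0.058750   0.225750   0.262750   0.564875]
det(I−A) = Σ_j (I−A)_1j·C_1j = (0.80)(0.435250) + (-0.10)(0.099000) + (-0.05)(0.092750) + (-0.15)(0.058750) = 0.32485
(I − A)⁻¹ = adj(I−A) / det(I−A) ≈
  [   1.3398     0.3825     0.2901     0.4144]
  [   0.3048     1.5115     0.3417     0.2493]
  [   0.2855     1.0120     1.5322     0.9154]
  [   0.1809     0.6949     0.8088     1.7389]
First solve x = (I − A)⁻¹ d = adj(I−A)·d / det(I−A); in particular x_U = (0.099000·175 + 0.491000·975 + 0.111000·350 + 0.081000·1400) / 0.32485 = 648.30 / 0.32485 ≈ 1995.6903.
Intermediate flow from M to U: z_MU = a_MU · x_U = 0.45 × 648.30 / 0.32485 = 291.735 / 0.32485 ≈ 898.06.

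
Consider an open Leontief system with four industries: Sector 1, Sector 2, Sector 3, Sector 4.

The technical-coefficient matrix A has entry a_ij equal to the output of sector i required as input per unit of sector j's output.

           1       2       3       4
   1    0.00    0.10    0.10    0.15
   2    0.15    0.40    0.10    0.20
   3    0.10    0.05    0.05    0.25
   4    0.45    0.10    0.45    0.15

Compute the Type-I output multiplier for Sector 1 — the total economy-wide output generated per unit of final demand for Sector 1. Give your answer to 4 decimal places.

m_1 = 3.3775

I − A =
  [   1.00    -0.10    -0.10    -0.15]
  [  -0.15     0.60    -0.10    -0.20]
  [  -0.10    -0.05     0.95    -0.25]
  [  -0.45    -0.10    -0.45     0.85]
Compute the cofactors C_ij = (−1)^(i+j)·(3×3 minor ij) of I−A; the adjugate is their transpose:
adj(I−A) = Cᵀ =
  [ 0.386750   0.093875   0.108500   0.122250]
  [ 0.218500   0.604375   0.200125   0.239625]
  [ 0.131125   0.085375   0.425500   0.168375]
  [ 0.299875   0.166000   0.306250   0.543000]
det(I−A) = Σ_j (I−A)_1j·C_1j = (1.00)(0.386750) + (-0.10)(0.218500) + (-0.10)(0.131125) + (-0.15)(0.299875) = 0.30680625
(I − A)⁻¹ = adj(I−A) / det(I−A) ≈
  [   1.26057     0.30597     0.35364     0.39846]
  [   0.71218     1.96989     0.65228     0.78103]
  [   0.42739     0.27827     1.38687     0.54880]
  [   0.97741     0.54106     0.99819     1.76985]
The output multiplier for sector j is the column-j sum of the Leontief inverse (I − A)⁻¹ = adj(I−A) / det(I−A).
Column 1 of adj(I−A): (0.386750, 0.218500, 0.131125, 0.299875); det(I−A) = 0.30680625.
m_1 = (0.386750 + 0.218500 + 0.131125 + 0.299875) / 0.30680625 = 1.03625 / 0.30680625 ≈ 3.3775.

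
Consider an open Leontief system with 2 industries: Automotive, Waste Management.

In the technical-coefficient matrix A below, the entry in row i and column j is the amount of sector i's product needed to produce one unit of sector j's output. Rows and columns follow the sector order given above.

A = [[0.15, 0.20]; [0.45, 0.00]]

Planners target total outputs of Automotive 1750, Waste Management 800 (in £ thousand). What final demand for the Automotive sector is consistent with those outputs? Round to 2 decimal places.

d_A = 1327.50

I − A =
  [   0.85    -0.20]
  [  -0.45     1.00]
d = (I − A) x:
  d_A = (+0.85)·1750 + (-0.20)·800 = 1327.50
  d_W = (-0.45)·1750 + (+1.00)·800 = 12.50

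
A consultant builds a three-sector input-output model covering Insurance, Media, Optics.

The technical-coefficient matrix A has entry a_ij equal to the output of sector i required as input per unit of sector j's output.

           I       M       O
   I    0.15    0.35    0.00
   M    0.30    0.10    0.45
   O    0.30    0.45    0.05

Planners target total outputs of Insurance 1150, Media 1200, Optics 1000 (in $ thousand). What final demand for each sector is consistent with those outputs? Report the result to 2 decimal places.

I − A =
  [   0.85    -0.35     0.00]
  [  -0.30     0.90    -0.45]
  [  -0.30    -0.45     0.95]
d = (I − A) x:
  d_I = (+0.85)·1150 + (-0.35)·1200 + (+0.00)·1000 = 557.50
  d_M = (-0.30)·1150 + (+0.90)·1200 + (-0.45)·1000 = 285.00
  d_O = (-0.30)·1150 + (-0.45)·1200 + (+0.95)·1000 = 65.00

d_I = 557.50, d_M = 285.00, d_O = 65.00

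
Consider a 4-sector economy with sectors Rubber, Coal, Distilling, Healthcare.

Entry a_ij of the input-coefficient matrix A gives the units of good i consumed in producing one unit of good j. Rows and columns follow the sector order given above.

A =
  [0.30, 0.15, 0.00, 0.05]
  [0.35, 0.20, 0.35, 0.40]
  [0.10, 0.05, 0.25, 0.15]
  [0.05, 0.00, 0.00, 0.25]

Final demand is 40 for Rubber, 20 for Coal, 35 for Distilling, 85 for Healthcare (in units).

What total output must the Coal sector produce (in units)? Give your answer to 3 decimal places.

x_C = 171.882

I − A =
  [   0.70    -0.15     0.00    -0.05]
  [  -0.35     0.80    -0.35    -0.40]
  [  -0.10    -0.05     0.75    -0.15]
  [  -0.05     0.00     0.00     0.75]
Compute the cofactors C_ij = (−1)^(i+j)·(3×3 minor ij) of I−A; the adjugate is their transpose:
adj(I−A) = Cᵀ =
  [ 0.436875   0.084375   0.039375   0.082000]
  [ 0.240750   0.391875   0.182875   0.261625]
  [ 0.080125   0.038500   0.375625   0.101000]
  [ 0.029125   0.005625   0.002625   0.363125]
det(I−A) = Σ_j (I−A)_1j·C_1j = (0.70)(0.436875) + (-0.15)(0.240750) + (0.00)(0.080125) + (-0.05)(0.029125) = 0.26824375
(I − A)⁻¹ = adj(I−A) / det(I−A) ≈
  [   1.6286     0.3145     0.1468     0.3057]
  [   0.8975     1.4609     0.6817     0.9753]
  [   0.2987     0.1435     1.4003     0.3765]
  [   0.1086     0.0210     0.0098     1.3537]
x = (I − A)⁻¹ d = adj(I−A)·d / det(I−A), with det(I−A) = 0.26824375:
  x_R = (0.436875·40 + 0.084375·20 + 0.039375·35 + 0.082000·85) / 0.26824375 = 27.510625 / 0.26824375 ≈ 102.558
  x_C = (0.240750·40 + 0.391875·20 + 0.182875·35 + 0.261625·85) / 0.26824375 = 46.10625 / 0.26824375 ≈ 171.882
  x_D = (0.080125·40 + 0.038500·20 + 0.375625·35 + 0.101000·85) / 0.26824375 = 25.706875 / 0.26824375 ≈ 95.834
  x_H = (0.029125·40 + 0.005625·20 + 0.002625·35 + 0.363125·85) / 0.26824375 = 32.235 / 0.26824375 ≈ 120.171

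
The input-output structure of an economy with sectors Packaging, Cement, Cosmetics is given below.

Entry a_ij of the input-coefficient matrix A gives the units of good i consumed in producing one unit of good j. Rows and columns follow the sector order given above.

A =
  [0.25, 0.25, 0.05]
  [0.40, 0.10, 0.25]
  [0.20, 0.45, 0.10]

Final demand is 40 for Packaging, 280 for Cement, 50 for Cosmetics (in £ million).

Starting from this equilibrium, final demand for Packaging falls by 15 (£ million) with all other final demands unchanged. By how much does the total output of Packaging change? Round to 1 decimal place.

I − A =
  [   0.75    -0.25    -0.05]
  [  -0.40     0.90    -0.25]
  [  -0.20    -0.45     0.90]
Cofactors of I−A, C_ij = (−1)^(i+j)·(minor ij) (rows/columns in the sector order above):
  C_11 = (0.90)(0.90) − (-0.25)(-0.45) = 0.6975
  C_12 = −[(-0.40)(0.90) − (-0.25)(-0.20)] = 0.4100
  C_13 = (-0.40)(-0.45) − (0.90)(-0.20) = 0.3600
  C_21 = −[(-0.25)(0.90) − (-0.05)(-0.45)] = 0.2475
  C_22 = (0.75)(0.90) − (-0.05)(-0.20) = 0.6650
  C_23 = −[(0.75)(-0.45) − (-0.25)(-0.20)] = 0.3875
  C_31 = (-0.25)(-0.25) − (-0.05)(0.90) = 0.1075
  C_32 = −[(0.75)(-0.25) − (-0.05)(-0.40)] = 0.2075
  C_33 = (0.75)(0.90) − (-0.25)(-0.40) = 0.5750
det(I−A) = Σ_j (I−A)_1j·C_1j = (0.75)(0.6975) + (-0.25)(0.4100) + (-0.05)(0.3600) = 0.402625
adj(I−A) = Cᵀ =
  [ 0.6975   0.2475   0.1075]
  [ 0.4100   0.6650   0.2075]
  [ 0.3600   0.3875   0.5750]
(I − A)⁻¹ = adj(I−A) / det(I−A) ≈
  [   1.7324     0.6147     0.2670]
  [   1.0183     1.6517     0.5154]
  [   0.8941     0.9624     1.4281]
Δx = (I − A)⁻¹ Δd with Δd having -15 in the Packaging component and 0 elsewhere.
So Δx_1 = L_11 · (-15), where L_11 = adj(I−A)_11 / det(I−A) = 0.6975 / 0.402625.
Δx_1 = 0.6975 × (-15) / 0.402625 = -10.4625 / 0.402625 ≈ -26.0.

Δx_1 = -26.0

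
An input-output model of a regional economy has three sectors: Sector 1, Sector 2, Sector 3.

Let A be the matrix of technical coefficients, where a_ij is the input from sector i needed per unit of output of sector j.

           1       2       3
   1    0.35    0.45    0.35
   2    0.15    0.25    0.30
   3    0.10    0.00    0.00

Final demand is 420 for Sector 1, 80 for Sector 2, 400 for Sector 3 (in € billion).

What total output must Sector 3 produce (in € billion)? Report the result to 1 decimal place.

x_3 = 534.1

I − A =
  [   0.65    -0.45    -0.35]
  [  -0.15     0.75    -0.30]
  [  -0.10     0.00     1.00]
Cofactors of I−A, C_ij = (−1)^(i+j)·(minor ij) (rows/columns in the sector order above):
  C_11 = (0.75)(1.00) − (-0.30)(0.00) = 0.7500
  C_12 = −[(-0.15)(1.00) − (-0.30)(-0.10)] = 0.1800
  C_13 = (-0.15)(0.00) − (0.75)(-0.10) = 0.0750
  C_21 = −[(-0.45)(1.00) − (-0.35)(0.00)] = 0.4500
  C_22 = (0.65)(1.00) − (-0.35)(-0.10) = 0.6150
  C_23 = −[(0.65)(0.00) − (-0.45)(-0.10)] = 0.0450
  C_31 = (-0.45)(-0.30) − (-0.35)(0.75) = 0.3975
  C_32 = −[(0.65)(-0.30) − (-0.35)(-0.15)] = 0.2475
  C_33 = (0.65)(0.75) − (-0.45)(-0.15) = 0.4200
det(I−A) = Σ_j (I−A)_1j·C_1j = (0.65)(0.7500) + (-0.45)(0.1800) + (-0.35)(0.0750) = 0.38025
adj(I−A) = Cᵀ =
  [ 0.7500   0.4500   0.3975]
  [ 0.1800   0.6150   0.2475]
  [ 0.0750   0.0450   0.4200]
(I − A)⁻¹ = adj(I−A) / det(I−A) ≈
  [   1.9724     1.1834     1.0454]
  [   0.4734     1.6174     0.6509]
  [   0.1972     0.1183     1.1045]
x = (I − A)⁻¹ d = adj(I−A)·d / det(I−A), with det(I−A) = 0.38025:
  x_1 = (0.7500·420 + 0.4500·80 + 0.3975·400) / 0.38025 = 510.00 / 0.38025 ≈ 1341.2
  x_2 = (0.1800·420 + 0.6150·80 + 0.2475·400) / 0.38025 = 223.80 / 0.38025 ≈ 588.6
  x_3 = (0.0750·420 + 0.0450·80 + 0.4200·400) / 0.38025 = 203.10 / 0.38025 ≈ 534.1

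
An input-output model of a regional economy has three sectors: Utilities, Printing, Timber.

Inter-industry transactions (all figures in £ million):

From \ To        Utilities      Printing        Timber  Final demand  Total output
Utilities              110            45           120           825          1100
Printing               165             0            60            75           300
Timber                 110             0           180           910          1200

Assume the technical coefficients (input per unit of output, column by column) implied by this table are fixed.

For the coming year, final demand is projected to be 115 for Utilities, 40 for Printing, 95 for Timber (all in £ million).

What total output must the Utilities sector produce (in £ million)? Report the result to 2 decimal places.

x_1 = 153.80

Technical coefficients a_ij = z_ij / X_j:
  a_11 = 110/1100 = 0.10, a_21 = 165/1100 = 0.15, a_31 = 110/1100 = 0.10
  a_12 = 45/300 = 0.15, a_22 = 0/300 = 0.00, a_32 = 0/300 = 0.00
  a_13 = 120/1200 = 0.10, a_23 = 60/1200 = 0.05, a_33 = 180/1200 = 0.15
I − A =
  [   0.90    -0.15    -0.10]
  [  -0.15     1.00    -0.05]
  [  -0.10     0.00     0.85]
Cofactors of I−A, C_ij = (−1)^(i+j)·(minor ij) (rows/columns in the sector order above):
  C_11 = (1.00)(0.85) − (-0.05)(0.00) = 0.8500
  C_12 = −[(-0.15)(0.85) − (-0.05)(-0.10)] = 0.1325
  C_13 = (-0.15)(0.00) − (1.00)(-0.10) = 0.1000
  C_21 = −[(-0.15)(0.85) − (-0.10)(0.00)] = 0.1275
  C_22 = (0.90)(0.85) − (-0.10)(-0.10) = 0.7550
  C_23 = −[(0.90)(0.00) − (-0.15)(-0.10)] = 0.0150
  C_31 = (-0.15)(-0.05) − (-0.10)(1.00) = 0.1075
  C_32 = −[(0.90)(-0.05) − (-0.10)(-0.15)] = 0.0600
  C_33 = (0.90)(1.00) − (-0.15)(-0.15) = 0.8775
det(I−A) = Σ_j (I−A)_1j·C_1j = (0.90)(0.8500) + (-0.15)(0.1325) + (-0.10)(0.1000) = 0.735125
adj(I−A) = Cᵀ =
  [ 0.8500   0.1275   0.1075]
  [ 0.1325   0.7550   0.0600]
  [ 0.1000   0.0150   0.8775]
(I − A)⁻¹ = adj(I−A) / det(I−A) ≈
  [   1.1563     0.1734     0.1462]
  [   0.1802     1.0270     0.0816]
  [   0.1360     0.0204     1.1937]
x = (I − A)⁻¹ d = adj(I−A)·d / det(I−A), with det(I−A) = 0.735125:
  x_1 = (0.8500·115 + 0.1275·40 + 0.1075·95) / 0.735125 = 113.0625 / 0.735125 ≈ 153.80
  x_2 = (0.1325·115 + 0.7550·40 + 0.0600·95) / 0.735125 = 51.1375 / 0.735125 ≈ 69.56
  x_3 = (0.1000·115 + 0.0150·40 + 0.8775·95) / 0.735125 = 95.4625 / 0.735125 ≈ 129.86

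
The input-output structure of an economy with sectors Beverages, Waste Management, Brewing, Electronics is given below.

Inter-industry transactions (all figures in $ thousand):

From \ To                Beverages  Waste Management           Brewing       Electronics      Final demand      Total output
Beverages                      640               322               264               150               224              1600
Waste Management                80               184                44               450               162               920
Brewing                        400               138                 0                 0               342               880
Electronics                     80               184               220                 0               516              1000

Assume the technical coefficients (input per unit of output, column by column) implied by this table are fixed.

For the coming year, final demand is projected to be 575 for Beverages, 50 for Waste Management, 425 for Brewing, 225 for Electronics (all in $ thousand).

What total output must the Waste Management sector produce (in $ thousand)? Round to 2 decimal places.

Technical coefficients a_ij = z_ij / X_j:
  a_11 = 640/1600 = 0.40, a_21 = 80/1600 = 0.05, a_31 = 400/1600 = 0.25, a_41 = 80/1600 = 0.05
  a_12 = 322/920 = 0.35, a_22 = 184/920 = 0.20, a_32 = 138/920 = 0.15, a_42 = 184/920 = 0.20
  a_13 = 264/880 = 0.30, a_23 = 44/880 = 0.05, a_33 = 0/880 = 0.00, a_43 = 220/880 = 0.25
  a_14 = 150/1000 = 0.15, a_24 = 450/1000 = 0.45, a_34 = 0/1000 = 0.00, a_44 = 0/1000 = 0.00
I − A =
  [   0.60    -0.35    -0.30    -0.15]
  [  -0.05     0.80    -0.05    -0.45]
  [  -0.25    -0.15     1.00     0.00]
  [  -0.05    -0.20    -0.25     1.00]
Compute the cofactors C_ij = (−1)^(i+j)·(3×3 minor ij) of I−A; the adjugate is their transpose:
adj(I−A) = Cᵀ =
  [ 0.685625   0.430625   0.301375   0.296625]
  [ 0.113125   0.508125   0.120750   0.245625]
  [ 0.188375   0.183875   0.393125   0.111000]
  [ 0.104000   0.169125   0.137500   0.391375]
det(I−A) = Σ_j (I−A)_1j·C_1j = (0.60)(0.685625) + (-0.35)(0.113125) + (-0.30)(0.188375) + (-0.15)(0.104000) = 0.29966875
(I − A)⁻¹ = adj(I−A) / det(I−A) ≈
  [   2.2879     1.4370     1.0057     0.9898]
  [   0.3775     1.6956     0.4029     0.8197]
  [   0.6286     0.6136     1.3119     0.3704]
  [   0.3470     0.5644     0.4588     1.3060]
x = (I − A)⁻¹ d = adj(I−A)·d / det(I−A), with det(I−A) = 0.29966875:
  x_1 = (0.685625·575 + 0.430625·50 + 0.301375·425 + 0.296625·225) / 0.29966875 = 610.590625 / 0.29966875 ≈ 2037.55
  x_2 = (0.113125·575 + 0.508125·50 + 0.120750·425 + 0.245625·225) / 0.29966875 = 197.0375 / 0.29966875 ≈ 657.52
  x_3 = (0.188375·575 + 0.183875·50 + 0.393125·425 + 0.111000·225) / 0.29966875 = 309.5625 / 0.29966875 ≈ 1033.02
  x_4 = (0.104000·575 + 0.169125·50 + 0.137500·425 + 0.391375·225) / 0.29966875 = 214.753125 / 0.29966875 ≈ 716.64

x_2 = 657.52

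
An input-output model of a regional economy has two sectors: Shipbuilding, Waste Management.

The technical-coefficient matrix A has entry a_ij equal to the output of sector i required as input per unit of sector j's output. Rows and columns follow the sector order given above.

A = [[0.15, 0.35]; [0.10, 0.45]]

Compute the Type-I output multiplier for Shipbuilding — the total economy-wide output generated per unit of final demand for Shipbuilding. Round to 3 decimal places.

m_S = 1.503

I − A =
  [   0.85    -0.35]
  [  -0.10     0.55]
det(I−A) = (0.85)(0.55) − (-0.35)(-0.10) = 0.4325
adj(I−A) = [[0.55, 0.35], [0.10, 0.85]]
(I − A)⁻¹ = adj(I−A) / det(I−A) ≈
  [   1.2717     0.8092]
  [   0.2312     1.9653]
The output multiplier for sector j is the column-j sum of the Leontief inverse (I − A)⁻¹ = adj(I−A) / det(I−A).
Column S of adj(I−A): (0.55, 0.10); det(I−A) = 0.4325.
m_S = (0.55 + 0.10) / 0.4325 = 0.65 / 0.4325 ≈ 1.503.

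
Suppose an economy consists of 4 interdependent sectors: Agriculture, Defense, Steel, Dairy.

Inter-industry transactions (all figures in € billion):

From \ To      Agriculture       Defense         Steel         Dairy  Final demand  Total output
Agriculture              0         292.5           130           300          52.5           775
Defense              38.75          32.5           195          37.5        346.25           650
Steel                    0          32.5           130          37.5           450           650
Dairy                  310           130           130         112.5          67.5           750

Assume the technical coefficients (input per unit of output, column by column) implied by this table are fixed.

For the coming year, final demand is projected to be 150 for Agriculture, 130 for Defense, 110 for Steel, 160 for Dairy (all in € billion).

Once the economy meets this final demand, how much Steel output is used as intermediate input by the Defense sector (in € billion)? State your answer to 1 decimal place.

z_32 = 12.5

Technical coefficients a_ij = z_ij / X_j:
  a_11 = 0/775 = 0.00, a_21 = 38.75/775 = 0.05, a_31 = 0/775 = 0.00, a_41 = 310/775 = 0.40
  a_12 = 292.5/650 = 0.45, a_22 = 32.5/650 = 0.05, a_32 = 32.5/650 = 0.05, a_42 = 130/650 = 0.20
  a_13 = 130/650 = 0.20, a_23 = 195/650 = 0.30, a_33 = 130/650 = 0.20, a_43 = 130/650 = 0.20
  a_14 = 300/750 = 0.40, a_24 = 37.5/750 = 0.05, a_34 = 37.5/750 = 0.05, a_44 = 112.5/750 = 0.15
I − A =
  [   1.00    -0.45    -0.20    -0.40]
  [  -0.05     0.95    -0.30    -0.05]
  [   0.00    -0.05     0.80    -0.05]
  [  -0.40    -0.20    -0.20     0.85]
Compute the cofactors C_ij = (−1)^(i+j)·(3×3 minor ij) of I−A; the adjugate is their transpose:
adj(I−A) = Cᵀ =
  [ 0.612250   0.380000   0.378750   0.332750]
  [ 0.055500   0.538000   0.233500   0.071500]
  [ 0.022625   0.053500   0.613375   0.049875]
  [ 0.306500   0.318000   0.377500   0.726500]
det(I−A) = Σ_j (I−A)_1j·C_1j = (1.00)(0.612250) + (-0.45)(0.055500) + (-0.20)(0.022625) + (-0.40)(0.306500) = 0.46015
(I − A)⁻¹ = adj(I−A) / det(I−A) ≈
  [   1.3305     0.8258     0.8231     0.7231]
  [   0.1206     1.1692     0.5074     0.1554]
  [   0.0492     0.1163     1.3330     0.1084]
  [   0.6661     0.6911     0.8204     1.5788]
First solve x = (I − A)⁻¹ d = adj(I−A)·d / det(I−A); in particular x_2 = (0.055500·150 + 0.538000·130 + 0.233500·110 + 0.071500·160) / 0.46015 = 115.39 / 0.46015 ≈ 250.766.
Intermediate flow from 3 to 2: z_32 = a_32 · x_2 = 0.05 × 115.39 / 0.46015 = 5.7695 / 0.46015 ≈ 12.5.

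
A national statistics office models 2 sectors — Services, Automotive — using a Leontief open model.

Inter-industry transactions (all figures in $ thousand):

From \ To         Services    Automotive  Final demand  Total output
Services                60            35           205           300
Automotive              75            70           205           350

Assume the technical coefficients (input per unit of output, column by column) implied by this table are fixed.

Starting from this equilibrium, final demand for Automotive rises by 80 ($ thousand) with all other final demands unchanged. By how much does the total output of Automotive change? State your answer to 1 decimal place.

Technical coefficients a_ij = z_ij / X_j:
  a_SS = 60/300 = 0.20, a_AS = 75/300 = 0.25
  a_SA = 35/350 = 0.10, a_AA = 70/350 = 0.20
I − A =
  [   0.80    -0.10]
  [  -0.25     0.80]
det(I−A) = (0.80)(0.80) − (-0.10)(-0.25) = 0.6150
adj(I−A) = [[0.80, 0.10], [0.25, 0.80]]
(I − A)⁻¹ = adj(I−A) / det(I−A) ≈
  [   1.3008     0.1626]
  [   0.4065     1.3008]
Δx = (I − A)⁻¹ Δd with Δd having +80 in the Automotive component and 0 elsewhere.
So Δx_A = L_AA · (+80), where L_AA = adj(I−A)_AA / det(I−A) = 0.80 / 0.6150.
Δx_A = 0.80 × (+80) / 0.6150 = 64.00 / 0.6150 ≈ 104.1.

Δx_A = 104.1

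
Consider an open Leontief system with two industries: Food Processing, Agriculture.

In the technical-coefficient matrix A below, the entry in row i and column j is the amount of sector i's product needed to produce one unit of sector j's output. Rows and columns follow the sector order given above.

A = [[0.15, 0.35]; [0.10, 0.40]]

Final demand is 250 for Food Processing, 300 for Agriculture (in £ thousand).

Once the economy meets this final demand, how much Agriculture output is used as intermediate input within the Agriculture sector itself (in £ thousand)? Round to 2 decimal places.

I − A =
  [   0.85    -0.35]
  [  -0.10     0.60]
det(I−A) = (0.85)(0.60) − (-0.35)(-0.10) = 0.4750
adj(I−A) = [[0.60, 0.35], [0.10, 0.85]]
(I − A)⁻¹ = adj(I−A) / det(I−A) ≈
  [   1.2632     0.7368]
  [   0.2105     1.7895]
First solve x = (I − A)⁻¹ d = adj(I−A)·d / det(I−A); in particular x_A = (0.10·250 + 0.85·300) / 0.4750 = 280.00 / 0.4750 ≈ 589.4737.
Intermediate flow from A to A: z_AA = a_AA · x_A = 0.40 × 280.00 / 0.4750 = 112.00 / 0.4750 ≈ 235.79.

z_AA = 235.79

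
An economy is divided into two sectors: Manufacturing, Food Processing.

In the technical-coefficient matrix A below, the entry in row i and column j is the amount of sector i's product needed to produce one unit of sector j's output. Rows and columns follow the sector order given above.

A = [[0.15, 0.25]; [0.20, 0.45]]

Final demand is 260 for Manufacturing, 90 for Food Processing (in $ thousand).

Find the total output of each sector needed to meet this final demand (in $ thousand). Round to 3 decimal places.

I − A =
  [   0.85    -0.25]
  [  -0.20     0.55]
det(I−A) = (0.85)(0.55) − (-0.25)(-0.20) = 0.4175
adj(I−A) = [[0.55, 0.25], [0.20, 0.85]]
(I − A)⁻¹ = adj(I−A) / det(I−A) ≈
  [   1.3174     0.5988]
  [   0.4790     2.0359]
x = (I − A)⁻¹ d = adj(I−A)·d / det(I−A), with det(I−A) = 0.4175:
  x_M = (0.55·260 + 0.25·90) / 0.4175 = 165.50 / 0.4175 ≈ 396.407
  x_F = (0.20·260 + 0.85·90) / 0.4175 = 128.50 / 0.4175 ≈ 307.784

x_M = 396.407, x_F = 307.784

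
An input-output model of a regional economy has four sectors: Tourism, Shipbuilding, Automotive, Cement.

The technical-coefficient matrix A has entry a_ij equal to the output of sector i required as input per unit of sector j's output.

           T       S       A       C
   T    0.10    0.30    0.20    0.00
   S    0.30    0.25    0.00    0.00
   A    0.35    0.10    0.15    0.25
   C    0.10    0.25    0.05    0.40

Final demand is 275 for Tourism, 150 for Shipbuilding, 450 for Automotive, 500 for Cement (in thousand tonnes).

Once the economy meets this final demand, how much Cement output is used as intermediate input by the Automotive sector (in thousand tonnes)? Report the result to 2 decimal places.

z_CA = 63.75

I − A =
  [   0.90    -0.30    -0.20     0.00]
  [  -0.30     0.75     0.00     0.00]
  [  -0.35    -0.10     0.85    -0.25]
  [  -0.10    -0.25    -0.05     0.60]
Compute the cofactors C_ij = (−1)^(i+j)·(3×3 minor ij) of I−A; the adjugate is their transpose:
adj(I−A) = Cᵀ =
  [ 0.373125   0.173750   0.090000   0.037500]
  [ 0.149250   0.400750   0.036000   0.015000]
  [ 0.213000   0.180750   0.351000   0.146250]
  [ 0.142125   0.211000   0.059250   0.438750]
det(I−A) = Σ_j (I−A)_1j·C_1j = (0.90)(0.373125) + (-0.30)(0.149250) + (-0.20)(0.213000) + (0.00)(0.142125) = 0.2484375
(I − A)⁻¹ = adj(I−A) / det(I−A) ≈
  [   1.5019     0.6994     0.3623     0.1509]
  [   0.6008     1.6131     0.1449     0.0604]
  [   0.8574     0.7275     1.4128     0.5887]
  [   0.5721     0.8493     0.2385     1.7660]
First solve x = (I − A)⁻¹ d = adj(I−A)·d / det(I−A); in particular x_A = (0.213000·275 + 0.180750·150 + 0.351000·450 + 0.146250·500) / 0.2484375 = 316.7625 / 0.2484375 ≈ 1275.0189.
Intermediate flow from C to A: z_CA = a_CA · x_A = 0.05 × 316.7625 / 0.2484375 = 15.838125 / 0.2484375 ≈ 63.75.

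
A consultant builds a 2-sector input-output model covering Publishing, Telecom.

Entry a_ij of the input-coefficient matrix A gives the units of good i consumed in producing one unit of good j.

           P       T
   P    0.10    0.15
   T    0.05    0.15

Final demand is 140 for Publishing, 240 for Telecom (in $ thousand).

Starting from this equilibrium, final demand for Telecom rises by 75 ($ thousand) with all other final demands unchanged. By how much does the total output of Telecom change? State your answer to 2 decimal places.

I − A =
  [   0.90    -0.15]
  [  -0.05     0.85]
det(I−A) = (0.90)(0.85) − (-0.15)(-0.05) = 0.7575
adj(I−A) = [[0.85, 0.15], [0.05, 0.90]]
(I − A)⁻¹ = adj(I−A) / det(I−A) ≈
  [   1.1221     0.1980]
  [   0.0660     1.1881]
Δx = (I − A)⁻¹ Δd with Δd having +75 in the Telecom component and 0 elsewhere.
So Δx_T = L_TT · (+75), where L_TT = adj(I−A)_TT / det(I−A) = 0.90 / 0.7575.
Δx_T = 0.90 × (+75) / 0.7575 = 67.50 / 0.7575 ≈ 89.11.

Δx_T = 89.11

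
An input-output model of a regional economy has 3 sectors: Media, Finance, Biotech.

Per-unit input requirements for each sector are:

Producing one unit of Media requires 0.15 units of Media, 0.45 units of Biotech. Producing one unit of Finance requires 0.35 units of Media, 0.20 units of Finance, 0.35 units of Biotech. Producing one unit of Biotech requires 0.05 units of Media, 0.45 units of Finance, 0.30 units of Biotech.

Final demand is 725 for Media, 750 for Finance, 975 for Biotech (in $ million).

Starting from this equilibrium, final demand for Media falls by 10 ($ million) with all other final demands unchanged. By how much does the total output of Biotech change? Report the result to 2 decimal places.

I − A =
  [   0.85    -0.35    -0.05]
  [   0.00     0.80    -0.45]
  [  -0.45    -0.35     0.70]
Cofactors of I−A, C_ij = (−1)^(i+j)·(minor ij) (rows/columns in the sector order above):
  C_11 = (0.80)(0.70) − (-0.45)(-0.35) = 0.4025
  C_12 = −[(0.00)(0.70) − (-0.45)(-0.45)] = 0.2025
  C_13 = (0.00)(-0.35) − (0.80)(-0.45) = 0.3600
  C_21 = −[(-0.35)(0.70) − (-0.05)(-0.35)] = 0.2625
  C_22 = (0.85)(0.70) − (-0.05)(-0.45) = 0.5725
  C_23 = −[(0.85)(-0.35) − (-0.35)(-0.45)] = 0.4550
  C_31 = (-0.35)(-0.45) − (-0.05)(0.80) = 0.1975
  C_32 = −[(0.85)(-0.45) − (-0.05)(0.00)] = 0.3825
  C_33 = (0.85)(0.80) − (-0.35)(0.00) = 0.6800
det(I−A) = Σ_j (I−A)_1j·C_1j = (0.85)(0.4025) + (-0.35)(0.2025) + (-0.05)(0.3600) = 0.25325
adj(I−A) = Cᵀ =
  [ 0.4025   0.2625   0.1975]
  [ 0.2025   0.5725   0.3825]
  [ 0.3600   0.4550   0.6800]
(I − A)⁻¹ = adj(I−A) / det(I−A) ≈
  [   1.5893     1.0365     0.7799]
  [   0.7996     2.2606     1.5104]
  [   1.4215     1.7966     2.6851]
Δx = (I − A)⁻¹ Δd with Δd having -10 in the Media component and 0 elsewhere.
So Δx_B = L_BM · (-10), where L_BM = adj(I−A)_BM / det(I−A) = 0.3600 / 0.25325.
Δx_B = 0.3600 × (-10) / 0.25325 = -3.60 / 0.25325 ≈ -14.22.

Δx_B = -14.22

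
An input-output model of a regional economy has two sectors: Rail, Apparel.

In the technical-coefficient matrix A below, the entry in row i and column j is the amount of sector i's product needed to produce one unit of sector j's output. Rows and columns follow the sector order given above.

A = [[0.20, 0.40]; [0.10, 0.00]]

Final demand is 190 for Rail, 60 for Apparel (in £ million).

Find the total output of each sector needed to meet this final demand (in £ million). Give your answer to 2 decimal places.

x_1 = 281.58, x_2 = 88.16

I − A =
  [   0.80    -0.40]
  [  -0.10     1.00]
det(I−A) = (0.80)(1.00) − (-0.40)(-0.10) = 0.7600
adj(I−A) = [[1.00, 0.40], [0.10, 0.80]]
(I − A)⁻¹ = adj(I−A) / det(I−A) ≈
  [   1.3158     0.5263]
  [   0.1316     1.0526]
x = (I − A)⁻¹ d = adj(I−A)·d / det(I−A), with det(I−A) = 0.7600:
  x_1 = (1.00·190 + 0.40·60) / 0.7600 = 214.00 / 0.7600 ≈ 281.58
  x_2 = (0.10·190 + 0.80·60) / 0.7600 = 67.00 / 0.7600 ≈ 88.16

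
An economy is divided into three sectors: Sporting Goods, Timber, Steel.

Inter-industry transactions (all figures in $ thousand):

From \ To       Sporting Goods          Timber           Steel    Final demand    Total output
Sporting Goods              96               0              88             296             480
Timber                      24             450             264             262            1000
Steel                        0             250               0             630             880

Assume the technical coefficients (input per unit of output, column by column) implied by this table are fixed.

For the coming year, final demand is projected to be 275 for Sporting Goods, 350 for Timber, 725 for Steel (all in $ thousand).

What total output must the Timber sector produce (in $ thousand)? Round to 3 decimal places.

x_2 = 1244.554

Technical coefficients a_ij = z_ij / X_j:
  a_11 = 96/480 = 0.20, a_21 = 24/480 = 0.05, a_31 = 0/480 = 0.00
  a_12 = 0/1000 = 0.00, a_22 = 450/1000 = 0.45, a_32 = 250/1000 = 0.25
  a_13 = 88/880 = 0.10, a_23 = 264/880 = 0.30, a_33 = 0/880 = 0.00
I − A =
  [   0.80     0.00    -0.10]
  [  -0.05     0.55    -0.30]
  [   0.00    -0.25     1.00]
Cofactors of I−A, C_ij = (−1)^(i+j)·(minor ij) (rows/columns in the sector order above):
  C_11 = (0.55)(1.00) − (-0.30)(-0.25) = 0.4750
  C_12 = −[(-0.05)(1.00) − (-0.30)(0.00)] = 0.0500
  C_13 = (-0.05)(-0.25) − (0.55)(0.00) = 0.0125
  C_21 = −[(0.00)(1.00) − (-0.10)(-0.25)] = 0.0250
  C_22 = (0.80)(1.00) − (-0.10)(0.00) = 0.8000
  C_23 = −[(0.80)(-0.25) − (0.00)(0.00)] = 0.2000
  C_31 = (0.00)(-0.30) − (-0.10)(0.55) = 0.0550
  C_32 = −[(0.80)(-0.30) − (-0.10)(-0.05)] = 0.2450
  C_33 = (0.80)(0.55) − (0.00)(-0.05) = 0.4400
det(I−A) = Σ_j (I−A)_1j·C_1j = (0.80)(0.4750) + (0.00)(0.0500) + (-0.10)(0.0125) = 0.37875
adj(I−A) = Cᵀ =
  [ 0.4750   0.0250   0.0550]
  [ 0.0500   0.8000   0.2450]
  [ 0.0125   0.2000   0.4400]
(I − A)⁻¹ = adj(I−A) / det(I−A) ≈
  [   1.2541     0.0660     0.1452]
  [   0.1320     2.1122     0.6469]
  [   0.0330     0.5281     1.1617]
x = (I − A)⁻¹ d = adj(I−A)·d / det(I−A), with det(I−A) = 0.37875:
  x_1 = (0.4750·275 + 0.0250·350 + 0.0550·725) / 0.37875 = 179.25 / 0.37875 ≈ 473.267
  x_2 = (0.0500·275 + 0.8000·350 + 0.2450·725) / 0.37875 = 471.375 / 0.37875 ≈ 1244.554
  x_3 = (0.0125·275 + 0.2000·350 + 0.4400·725) / 0.37875 = 392.4375 / 0.37875 ≈ 1036.139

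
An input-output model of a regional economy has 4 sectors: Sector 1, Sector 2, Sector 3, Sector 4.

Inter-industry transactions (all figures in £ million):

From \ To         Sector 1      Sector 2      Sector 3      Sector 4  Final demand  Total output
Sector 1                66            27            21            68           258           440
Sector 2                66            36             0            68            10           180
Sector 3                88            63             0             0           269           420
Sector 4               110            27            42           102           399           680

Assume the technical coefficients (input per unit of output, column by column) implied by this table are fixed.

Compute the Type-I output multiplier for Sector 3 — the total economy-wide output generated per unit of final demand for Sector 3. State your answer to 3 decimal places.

Technical coefficients a_ij = z_ij / X_j:
  a_11 = 66/440 = 0.15, a_21 = 66/440 = 0.15, a_31 = 88/440 = 0.20, a_41 = 110/440 = 0.25
  a_12 = 27/180 = 0.15, a_22 = 36/180 = 0.20, a_32 = 63/180 = 0.35, a_42 = 27/180 = 0.15
  a_13 = 21/420 = 0.05, a_23 = 0/420 = 0.00, a_33 = 0/420 = 0.00, a_43 = 42/420 = 0.10
  a_14 = 68/680 = 0.10, a_24 = 68/680 = 0.10, a_34 = 0/680 = 0.00, a_44 = 102/680 = 0.15
I − A =
  [   0.85    -0.15    -0.05    -0.10]
  [  -0.15     0.80     0.00    -0.10]
  [  -0.20    -0.35     1.00     0.00]
  [  -0.25    -0.15    -0.10     0.85]
Compute the cofactors C_ij = (−1)^(i+j)·(3×3 minor ij) of I−A; the adjugate is their transpose:
adj(I−A) = Cᵀ =
  [ 0.661500   0.160875   0.042750   0.096750]
  [ 0.154500   0.687000   0.017625   0.099000]
  [ 0.186375   0.272625   0.520125   0.054000]
  [ 0.243750   0.200625   0.076875   0.646875]
det(I−A) = Σ_j (I−A)_1j·C_1j = (0.85)(0.661500) + (-0.15)(0.154500) + (-0.05)(0.186375) + (-0.10)(0.243750) = 0.50540625
(I − A)⁻¹ = adj(I−A) / det(I−A) ≈
  [   1.3088     0.3183     0.0846     0.1914]
  [   0.3057     1.3593     0.0349     0.1959]
  [   0.3688     0.5394     1.0291     0.1068]
  [   0.4823     0.3970     0.1521     1.2799]
The output multiplier for sector j is the column-j sum of the Leontief inverse (I − A)⁻¹ = adj(I−A) / det(I−A).
Column 3 of adj(I−A): (0.042750, 0.017625, 0.520125, 0.076875); det(I−A) = 0.50540625.
m_3 = (0.042750 + 0.017625 + 0.520125 + 0.076875) / 0.50540625 = 0.657375 / 0.50540625 ≈ 1.301.

m_3 = 1.301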